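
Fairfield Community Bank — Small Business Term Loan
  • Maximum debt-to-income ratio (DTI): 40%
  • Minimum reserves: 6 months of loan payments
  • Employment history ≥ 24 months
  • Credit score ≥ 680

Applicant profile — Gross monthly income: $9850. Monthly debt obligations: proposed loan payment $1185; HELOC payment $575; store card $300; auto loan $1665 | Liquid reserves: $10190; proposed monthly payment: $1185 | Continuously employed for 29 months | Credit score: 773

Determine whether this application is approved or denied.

Approved

Total monthly debts = (1,185 + 575 + 300 + 1,665) = 3,725. DTI: 3,725 ÷ 9,850 = 37.8%, within the 40% cap
Liquid reserves cover 10,190/1,185 = 8.6 months — ≥ 6 required
Employment 29 ≥ 24 months
Credit score 773 ≥ 680 (meets)
All criteria satisfied.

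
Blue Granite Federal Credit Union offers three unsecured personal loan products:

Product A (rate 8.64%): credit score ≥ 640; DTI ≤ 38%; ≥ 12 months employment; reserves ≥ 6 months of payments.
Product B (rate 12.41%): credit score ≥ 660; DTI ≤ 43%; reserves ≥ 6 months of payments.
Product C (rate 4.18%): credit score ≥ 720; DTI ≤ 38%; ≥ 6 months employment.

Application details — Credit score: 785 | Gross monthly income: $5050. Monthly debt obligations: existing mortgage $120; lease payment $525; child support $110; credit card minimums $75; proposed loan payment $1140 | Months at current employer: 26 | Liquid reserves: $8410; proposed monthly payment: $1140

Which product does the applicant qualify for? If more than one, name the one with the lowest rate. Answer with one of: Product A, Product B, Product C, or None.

Product B

Total debts = (120 + 525 + 110 + 75 + 1,140) = 1,970; DTI = 1,970/5,050 = 39%.
Reserves = 8,410/1,140 = 7.4 months.
Product A: score 785 ≥ 640; DTI 39% > 38%; employment 26 ≥ 12 mo; reserves 7.4 ≥ 6 mo → does not qualify.
Product B: score 785 ≥ 660; DTI 39% ≤ 43%; reserves 7.4 ≥ 6 mo → qualifies.
Product C: score 785 ≥ 720; DTI 39% > 38%; employment 26 ≥ 6 mo → does not qualify.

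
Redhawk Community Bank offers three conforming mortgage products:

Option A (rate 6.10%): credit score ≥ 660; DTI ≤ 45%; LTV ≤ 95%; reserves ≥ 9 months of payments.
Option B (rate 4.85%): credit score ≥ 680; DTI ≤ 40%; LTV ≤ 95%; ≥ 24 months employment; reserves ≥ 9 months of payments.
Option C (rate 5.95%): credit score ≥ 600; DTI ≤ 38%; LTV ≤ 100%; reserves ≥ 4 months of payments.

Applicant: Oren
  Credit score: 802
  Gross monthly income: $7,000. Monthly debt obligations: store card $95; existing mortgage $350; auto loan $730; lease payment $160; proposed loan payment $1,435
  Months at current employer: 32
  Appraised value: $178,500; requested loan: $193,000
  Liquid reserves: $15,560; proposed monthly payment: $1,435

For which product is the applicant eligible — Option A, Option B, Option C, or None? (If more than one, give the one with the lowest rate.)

Total debts = (95 + 350 + 730 + 160 + 1,435) = 2,770; DTI = 2,770/7,000 = 39.6%.
LTV = 193,000/178,500 = 108.1%.
Reserves = 15,560/1,435 = 10.8 months.
Option A: score 802 ≥ 660; DTI 39.6% ≤ 45%; LTV 108.1% > 95%; reserves 10.8 ≥ 9 mo → does not qualify.
Option B: score 802 ≥ 680; DTI 39.6% ≤ 40%; LTV 108.1% > 95%; employment 32 ≥ 24 mo; reserves 10.8 ≥ 9 mo → does not qualify.
Option C: score 802 ≥ 600; DTI 39.6% > 38%; LTV 108.1% > 100%; reserves 10.8 ≥ 4 mo → does not qualify.

None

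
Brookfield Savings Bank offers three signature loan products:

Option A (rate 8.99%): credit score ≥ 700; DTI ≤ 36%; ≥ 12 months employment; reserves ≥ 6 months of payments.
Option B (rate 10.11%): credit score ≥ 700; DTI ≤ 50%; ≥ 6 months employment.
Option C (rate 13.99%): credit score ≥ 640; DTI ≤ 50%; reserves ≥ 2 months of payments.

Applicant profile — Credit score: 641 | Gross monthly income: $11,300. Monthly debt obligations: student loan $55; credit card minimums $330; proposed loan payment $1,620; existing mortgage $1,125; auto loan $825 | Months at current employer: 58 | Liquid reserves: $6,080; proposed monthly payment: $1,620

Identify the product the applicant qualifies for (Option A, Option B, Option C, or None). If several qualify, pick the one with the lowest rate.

Option C

Total debts = (55 + 330 + 1,620 + 1,125 + 825) = 3,955; DTI = 3,955/11,300 = 35%.
Reserves = 6,080/1,620 = 3.8 months.
Option A: score 641 < 700; DTI 35% ≤ 36%; employment 58 ≥ 12 mo; reserves 3.8 < 6 mo → does not qualify.
Option B: score 641 < 700; DTI 35% ≤ 50%; employment 58 ≥ 6 mo → does not qualify.
Option C: score 641 ≥ 640; DTI 35% ≤ 50%; reserves 3.8 ≥ 2 mo → qualifies.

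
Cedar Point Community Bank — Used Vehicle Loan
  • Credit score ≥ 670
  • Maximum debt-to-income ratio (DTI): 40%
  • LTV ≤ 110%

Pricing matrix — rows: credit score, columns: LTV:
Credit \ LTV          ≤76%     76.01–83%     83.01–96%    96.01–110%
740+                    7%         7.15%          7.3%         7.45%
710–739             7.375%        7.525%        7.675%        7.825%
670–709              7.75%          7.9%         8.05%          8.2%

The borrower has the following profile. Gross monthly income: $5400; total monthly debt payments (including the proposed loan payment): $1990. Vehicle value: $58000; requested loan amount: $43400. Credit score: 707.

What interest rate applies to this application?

7.75%

Credit score 707 ≥ 670; Debt-to-income = 1,990/5,400 = 36.9% — meets 40% limit
LTV: 43,400 ÷ 58,000 = 74.8%, within 110% cap
Score 707 is in the 670–709 band; LTV 74.8% is in the ≤76% band → 7.75%.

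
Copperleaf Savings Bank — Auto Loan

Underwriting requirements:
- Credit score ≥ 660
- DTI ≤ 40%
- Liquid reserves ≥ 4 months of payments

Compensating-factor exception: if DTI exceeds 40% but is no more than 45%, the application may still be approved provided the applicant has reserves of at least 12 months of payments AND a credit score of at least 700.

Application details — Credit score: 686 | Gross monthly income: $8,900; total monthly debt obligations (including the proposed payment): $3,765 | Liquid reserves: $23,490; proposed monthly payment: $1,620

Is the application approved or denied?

Credit score 686 ≥ 660 (meets base)
DTI: 3,765 ÷ 8,900 = 42.3%, over the 40% base limit.
Liquid reserves cover 23,490/1,620 = 14.5 months — ≥ 4 required
DTI 42.3% is within the 40%–45% exception band; checking compensating factors.
Reserves 14.5 ≥ 12 months; credit score 686 < 700.
Compensating-factor requirement not fully met.

Denied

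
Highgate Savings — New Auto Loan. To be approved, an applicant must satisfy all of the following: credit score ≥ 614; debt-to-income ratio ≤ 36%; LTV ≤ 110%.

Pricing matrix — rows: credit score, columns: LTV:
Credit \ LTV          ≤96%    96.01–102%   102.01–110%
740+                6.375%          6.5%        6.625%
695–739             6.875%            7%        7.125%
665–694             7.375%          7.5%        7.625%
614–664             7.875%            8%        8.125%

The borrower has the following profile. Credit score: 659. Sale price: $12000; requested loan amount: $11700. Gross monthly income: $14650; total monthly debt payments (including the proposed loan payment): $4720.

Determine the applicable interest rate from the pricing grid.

8%

Credit score 659 ≥ 614; Debt-to-income = 4,720/14,650 = 32.2% — meets 36% limit
Loan-to-value = 11,700/12,000 = 97.5% — pass (110% max)
Credit 659 → row 614–664; LTV 97.5% → column 96.01–102%. Grid cell → 8%.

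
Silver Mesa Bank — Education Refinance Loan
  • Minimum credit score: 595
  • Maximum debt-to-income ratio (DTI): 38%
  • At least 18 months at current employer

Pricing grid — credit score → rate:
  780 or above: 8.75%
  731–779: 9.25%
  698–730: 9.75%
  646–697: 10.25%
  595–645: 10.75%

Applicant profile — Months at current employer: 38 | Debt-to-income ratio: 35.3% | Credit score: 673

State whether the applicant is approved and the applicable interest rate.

Credit score 673 ≥ 595 (meets minimum)
DTI 35.3% ≤ 38%
Employment 38 ≥ 18 months
All requirements met. Score 673 falls in the 646–697 tier → 10.25%.

Approved at 10.25%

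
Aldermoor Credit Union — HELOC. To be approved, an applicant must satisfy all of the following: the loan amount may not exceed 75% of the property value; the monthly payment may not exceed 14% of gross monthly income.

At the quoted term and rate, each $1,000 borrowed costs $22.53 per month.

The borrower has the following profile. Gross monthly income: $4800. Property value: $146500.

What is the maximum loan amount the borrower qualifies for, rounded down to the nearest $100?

Payment cap: 14% × $4,800 = $672/month.
At $22.53 per $1,000, that supports 672/22.53 × 1,000 ≈ $29,826 → $29,800.
LTV cap: 75% × $146,500 = $109,875 → $109,800.
Binding constraint: payment-to-income.

$29,800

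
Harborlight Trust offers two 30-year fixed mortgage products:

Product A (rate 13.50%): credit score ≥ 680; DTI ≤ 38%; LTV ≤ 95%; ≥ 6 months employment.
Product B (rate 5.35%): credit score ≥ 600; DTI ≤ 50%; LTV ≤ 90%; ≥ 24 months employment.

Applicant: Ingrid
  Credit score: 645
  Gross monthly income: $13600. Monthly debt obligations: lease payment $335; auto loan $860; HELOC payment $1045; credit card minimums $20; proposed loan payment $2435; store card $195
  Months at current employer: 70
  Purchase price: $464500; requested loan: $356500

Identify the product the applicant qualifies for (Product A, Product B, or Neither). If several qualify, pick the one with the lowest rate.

Product B

Total debts = (335 + 860 + 1,045 + 20 + 2,435 + 195) = 4,890; DTI = 4,890/13,600 = 36%.
LTV = 356,500/464,500 = 76.7%.
Product A: score 645 < 680; DTI 36% ≤ 38%; LTV 76.7% ≤ 95%; employment 70 ≥ 6 mo → does not qualify.
Product B: score 645 ≥ 600; DTI 36% ≤ 50%; LTV 76.7% ≤ 90%; employment 70 ≥ 24 mo → qualifies.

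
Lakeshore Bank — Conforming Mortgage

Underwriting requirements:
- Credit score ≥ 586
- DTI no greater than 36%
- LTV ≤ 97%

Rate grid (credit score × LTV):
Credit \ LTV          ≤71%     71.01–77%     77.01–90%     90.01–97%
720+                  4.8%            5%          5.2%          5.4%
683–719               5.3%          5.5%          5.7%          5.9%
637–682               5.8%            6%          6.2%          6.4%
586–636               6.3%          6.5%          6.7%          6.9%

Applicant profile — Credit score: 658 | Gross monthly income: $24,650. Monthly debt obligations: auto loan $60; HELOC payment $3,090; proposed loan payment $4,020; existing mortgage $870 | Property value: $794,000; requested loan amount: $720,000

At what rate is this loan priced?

6.4%

Credit score 658 ≥ 586; Total monthly debts = (60 + 3,090 + 4,020 + 870) = 8,040. Debt-to-income = 8,040/24,650 = 32.6% — meets 36% limit
Loan-to-value = 720,000/794,000 = 90.7% — pass (97% max)
Score 658 is in the 637–682 band; LTV 90.7% is in the 90.01–97% band → 6.4%.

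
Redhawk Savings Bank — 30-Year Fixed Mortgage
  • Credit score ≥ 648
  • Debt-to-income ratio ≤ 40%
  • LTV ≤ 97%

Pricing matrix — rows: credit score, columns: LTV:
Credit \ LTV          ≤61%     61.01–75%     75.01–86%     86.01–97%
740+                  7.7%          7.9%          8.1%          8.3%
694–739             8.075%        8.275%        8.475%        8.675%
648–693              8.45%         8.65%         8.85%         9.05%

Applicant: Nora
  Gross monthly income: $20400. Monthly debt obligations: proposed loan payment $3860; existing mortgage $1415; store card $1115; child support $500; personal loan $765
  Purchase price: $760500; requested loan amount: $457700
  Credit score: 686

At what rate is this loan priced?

8.45%

Credit score 686 ≥ 648; Total monthly debts = (3,860 + 1,415 + 1,115 + 500 + 765) = 7,655. Debt-to-income = 7,655/20,400 = 37.5% — meets 40% limit
LTV = 457,700/760,500 = 60.2% ≤ 97%
Row: 686 falls in 648–693. Column: 60.2% falls in ≤61%. Rate = 8.45%.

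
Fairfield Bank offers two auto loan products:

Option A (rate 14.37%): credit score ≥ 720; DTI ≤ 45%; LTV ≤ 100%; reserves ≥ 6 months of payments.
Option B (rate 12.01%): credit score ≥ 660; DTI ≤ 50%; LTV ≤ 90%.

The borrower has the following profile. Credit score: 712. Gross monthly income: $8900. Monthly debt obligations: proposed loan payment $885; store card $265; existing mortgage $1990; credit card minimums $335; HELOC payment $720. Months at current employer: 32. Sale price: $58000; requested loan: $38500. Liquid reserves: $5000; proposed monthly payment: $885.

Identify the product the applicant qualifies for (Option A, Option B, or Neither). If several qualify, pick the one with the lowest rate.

Option B

Total debts = (885 + 265 + 1,990 + 335 + 720) = 4,195; DTI = 4,195/8,900 = 47.1%.
LTV = 38,500/58,000 = 66.4%.
Reserves = 5,000/885 = 5.6 months.
Option A: score 712 < 720; DTI 47.1% > 45%; LTV 66.4% ≤ 100%; reserves 5.6 < 6 mo → does not qualify.
Option B: score 712 ≥ 660; DTI 47.1% ≤ 50%; LTV 66.4% ≤ 90% → qualifies.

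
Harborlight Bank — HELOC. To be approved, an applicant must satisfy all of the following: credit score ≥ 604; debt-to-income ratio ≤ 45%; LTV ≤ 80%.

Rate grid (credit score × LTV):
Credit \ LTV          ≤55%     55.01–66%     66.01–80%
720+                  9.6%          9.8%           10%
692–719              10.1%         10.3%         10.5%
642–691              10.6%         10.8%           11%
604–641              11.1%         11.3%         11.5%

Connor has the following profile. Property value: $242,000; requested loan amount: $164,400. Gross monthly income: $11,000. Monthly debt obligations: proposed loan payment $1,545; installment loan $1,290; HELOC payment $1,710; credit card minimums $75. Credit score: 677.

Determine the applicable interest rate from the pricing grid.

Credit score 677 ≥ 604; Total monthly debts = (1,545 + 1,290 + 1,710 + 75) = 4,620. DTI: 4,620 ÷ 11,000 = 42%, within the 45% cap
LTV = 164,400/242,000 = 67.9% ≤ 80%
Credit 677 → row 642–691; LTV 67.9% → column 66.01–80%. Grid cell → 11%.

11%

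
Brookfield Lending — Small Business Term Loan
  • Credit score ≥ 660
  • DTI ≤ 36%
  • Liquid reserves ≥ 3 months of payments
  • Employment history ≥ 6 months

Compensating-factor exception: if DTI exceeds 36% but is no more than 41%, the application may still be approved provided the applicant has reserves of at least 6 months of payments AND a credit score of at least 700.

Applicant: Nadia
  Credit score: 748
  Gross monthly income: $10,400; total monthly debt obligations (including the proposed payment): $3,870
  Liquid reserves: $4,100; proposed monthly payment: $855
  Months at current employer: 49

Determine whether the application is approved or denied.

Denied

Credit score 748 ≥ 660 (meets base)
DTI: 3,870 ÷ 10,400 = 37.2%, over the 36% base limit.
Liquid reserves cover 4,100/855 = 4.8 months — ≥ 3 required
Employment 49 ≥ 6 months
37.2% falls in the override range (36%–41%), so the compensating-factor test applies.
Reserves 4.8 < 6 months; credit score 748 ≥ 700.
Compensating-factor requirement not fully met.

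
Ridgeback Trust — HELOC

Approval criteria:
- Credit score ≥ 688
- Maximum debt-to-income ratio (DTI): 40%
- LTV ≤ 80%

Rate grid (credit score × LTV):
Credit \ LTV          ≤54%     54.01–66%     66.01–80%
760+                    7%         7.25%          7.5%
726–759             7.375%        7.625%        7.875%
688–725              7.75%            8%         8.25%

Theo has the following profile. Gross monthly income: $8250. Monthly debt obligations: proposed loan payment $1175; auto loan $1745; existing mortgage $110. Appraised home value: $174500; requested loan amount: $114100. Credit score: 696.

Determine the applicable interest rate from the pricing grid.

Credit score 696 ≥ 688; Total monthly debts = (1,175 + 1,745 + 110) = 3,030. Debt-to-income = 3,030/8,250 = 36.7% — meets 40% limit
LTV = 114,100/174,500 = 65.4% ≤ 80%
Row: 696 falls in 688–725. Column: 65.4% falls in 54.01–66%. Rate = 8%.

8%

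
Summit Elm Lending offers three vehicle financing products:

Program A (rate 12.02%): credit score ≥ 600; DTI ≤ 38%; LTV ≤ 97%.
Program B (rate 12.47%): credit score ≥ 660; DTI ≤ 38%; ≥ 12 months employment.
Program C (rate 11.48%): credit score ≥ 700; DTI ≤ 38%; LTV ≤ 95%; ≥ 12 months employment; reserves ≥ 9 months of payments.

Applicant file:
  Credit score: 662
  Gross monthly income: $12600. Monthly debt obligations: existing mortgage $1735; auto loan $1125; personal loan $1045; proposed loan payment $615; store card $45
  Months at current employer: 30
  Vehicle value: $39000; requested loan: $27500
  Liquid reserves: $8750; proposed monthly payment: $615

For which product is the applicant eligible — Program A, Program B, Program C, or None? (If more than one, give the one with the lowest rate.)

Program A

Total debts = (1,735 + 1,125 + 1,045 + 615 + 45) = 4,565; DTI = 4,565/12,600 = 36.2%.
LTV = 27,500/39,000 = 70.5%.
Reserves = 8,750/615 = 14.2 months.
Program A: score 662 ≥ 600; DTI 36.2% ≤ 38%; LTV 70.5% ≤ 97% → qualifies.
Program B: score 662 ≥ 660; DTI 36.2% ≤ 38%; employment 30 ≥ 12 mo → qualifies.
Program C: score 662 < 700; DTI 36.2% ≤ 38%; LTV 70.5% ≤ 95%; employment 30 ≥ 12 mo; reserves 14.2 ≥ 9 mo → does not qualify.
Qualifying: Program A, Program B. Lowest rate is 12.02% → Program A.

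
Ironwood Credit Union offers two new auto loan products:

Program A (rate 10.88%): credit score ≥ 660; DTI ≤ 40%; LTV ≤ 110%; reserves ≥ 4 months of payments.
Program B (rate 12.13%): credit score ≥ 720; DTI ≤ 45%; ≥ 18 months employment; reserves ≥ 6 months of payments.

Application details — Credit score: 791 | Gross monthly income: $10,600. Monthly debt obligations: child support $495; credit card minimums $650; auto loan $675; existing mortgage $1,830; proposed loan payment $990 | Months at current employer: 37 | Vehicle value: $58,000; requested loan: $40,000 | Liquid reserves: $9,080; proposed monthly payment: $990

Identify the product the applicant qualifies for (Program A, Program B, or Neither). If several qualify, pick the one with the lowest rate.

Program B

Total debts = (495 + 650 + 675 + 1,830 + 990) = 4,640; DTI = 4,640/10,600 = 43.8%.
LTV = 40,000/58,000 = 69%.
Reserves = 9,080/990 = 9.2 months.
Program A: score 791 ≥ 660; DTI 43.8% > 40%; LTV 69% ≤ 110%; reserves 9.2 ≥ 4 mo → does not qualify.
Program B: score 791 ≥ 720; DTI 43.8% ≤ 45%; employment 37 ≥ 18 mo; reserves 9.2 ≥ 6 mo → qualifies.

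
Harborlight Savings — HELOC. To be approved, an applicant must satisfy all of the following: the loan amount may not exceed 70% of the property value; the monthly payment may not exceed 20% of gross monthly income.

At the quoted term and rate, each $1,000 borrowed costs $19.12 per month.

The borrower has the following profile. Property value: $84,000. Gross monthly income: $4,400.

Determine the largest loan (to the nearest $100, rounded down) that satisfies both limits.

Payment cap: 20% × $4,400 = $880/month.
At $19.12 per $1,000, that supports 880/19.12 × 1,000 ≈ $46,025 → $46,000.
LTV cap: 70% × $84,000 = $58,800 → $58,800.
Binding constraint: payment-to-income.

$46,000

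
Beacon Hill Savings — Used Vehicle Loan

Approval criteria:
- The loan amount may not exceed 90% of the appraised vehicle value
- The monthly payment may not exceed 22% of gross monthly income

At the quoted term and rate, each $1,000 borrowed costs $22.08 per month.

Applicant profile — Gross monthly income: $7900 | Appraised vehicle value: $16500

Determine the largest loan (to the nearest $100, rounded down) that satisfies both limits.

$14,800

Payment cap: 22% × $7,900 = $1,738/month.
At $22.08 per $1,000, that supports 1,738/22.08 × 1,000 ≈ $78,713 → $78,700.
LTV cap: 90% × $16,500 = $14,850 → $14,800.
Binding constraint: loan-to-value.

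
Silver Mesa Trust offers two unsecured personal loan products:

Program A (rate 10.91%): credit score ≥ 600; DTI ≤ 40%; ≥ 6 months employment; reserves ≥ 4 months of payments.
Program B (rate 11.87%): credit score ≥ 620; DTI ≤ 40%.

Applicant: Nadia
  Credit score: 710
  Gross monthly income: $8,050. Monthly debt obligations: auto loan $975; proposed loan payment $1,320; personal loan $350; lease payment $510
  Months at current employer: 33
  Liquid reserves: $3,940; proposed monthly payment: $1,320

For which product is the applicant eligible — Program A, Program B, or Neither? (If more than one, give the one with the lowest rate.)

Total debts = (975 + 1,320 + 350 + 510) = 3,155; DTI = 3,155/8,050 = 39.2%.
Reserves = 3,940/1,320 = 3.0 months.
Program A: score 710 ≥ 600; DTI 39.2% ≤ 40%; employment 33 ≥ 6 mo; reserves 3.0 < 4 mo → does not qualify.
Program B: score 710 ≥ 620; DTI 39.2% ≤ 40% → qualifies.

Program B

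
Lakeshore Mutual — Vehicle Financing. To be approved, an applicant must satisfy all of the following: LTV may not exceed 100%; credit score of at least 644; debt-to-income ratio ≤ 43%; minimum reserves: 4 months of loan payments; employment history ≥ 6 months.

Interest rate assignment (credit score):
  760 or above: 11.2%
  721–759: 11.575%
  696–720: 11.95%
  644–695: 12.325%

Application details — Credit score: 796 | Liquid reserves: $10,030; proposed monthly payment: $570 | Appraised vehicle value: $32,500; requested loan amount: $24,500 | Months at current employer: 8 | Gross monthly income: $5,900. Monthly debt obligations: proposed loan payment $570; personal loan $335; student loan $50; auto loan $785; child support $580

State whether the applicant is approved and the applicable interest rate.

Credit score 796 ≥ 644 (meets minimum)
Total monthly debts = (570 + 335 + 50 + 785 + 580) = 2,320. Debt-to-income = 2,320/5,900 = 39.3% — meets 43% limit
Employment 8 ≥ 6 months
LTV = 24,500/32,500 = 75.4% ≤ 100%
Reserves = 10,030/570 = 17.6 months ≥ 4
All requirements met. Score 796 falls in the 760 or above tier → 11.2%.

Approved at 11.2%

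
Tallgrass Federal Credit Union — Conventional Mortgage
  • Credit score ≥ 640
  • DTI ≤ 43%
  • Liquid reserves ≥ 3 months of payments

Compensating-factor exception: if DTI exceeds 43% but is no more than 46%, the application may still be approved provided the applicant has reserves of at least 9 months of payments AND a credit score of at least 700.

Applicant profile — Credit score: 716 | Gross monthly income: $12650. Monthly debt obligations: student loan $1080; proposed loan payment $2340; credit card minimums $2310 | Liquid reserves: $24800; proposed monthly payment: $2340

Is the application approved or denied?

Approved

Credit score 716 ≥ 640 (meets base)
Total debts = (1,080 + 2,340 + 2,310) = 5,730. DTI: 5,730 ÷ 12,650 = 45.3%, over the 43% base limit.
Reserves = 24,800/2,340 = 10.6 months ≥ 3
DTI 45.3% is within the 43%–46% exception band; checking compensating factors.
Override check — reserves: 10.6 mo (ok); score: 716 (ok).
Both override conditions satisfied; DTI exception granted.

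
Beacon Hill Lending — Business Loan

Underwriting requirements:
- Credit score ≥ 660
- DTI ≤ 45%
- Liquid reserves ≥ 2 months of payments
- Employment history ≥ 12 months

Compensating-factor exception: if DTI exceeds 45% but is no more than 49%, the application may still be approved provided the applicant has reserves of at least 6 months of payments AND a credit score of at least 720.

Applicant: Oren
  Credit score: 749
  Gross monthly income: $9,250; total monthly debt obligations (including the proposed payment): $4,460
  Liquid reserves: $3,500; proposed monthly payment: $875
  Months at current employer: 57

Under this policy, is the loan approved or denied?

Credit score 749 ≥ 660 (meets base)
DTI: 4,460 ÷ 9,250 = 48.2%, over the 45% base limit.
Liquid reserves cover 3,500/875 = 4.0 months — ≥ 2 required
Employment 57 ≥ 12 months
48.2% falls in the override range (45%–49%), so the compensating-factor test applies.
Reserves 4.0 < 6 months; credit score 749 ≥ 720.
Compensating-factor requirement not fully met.

Denied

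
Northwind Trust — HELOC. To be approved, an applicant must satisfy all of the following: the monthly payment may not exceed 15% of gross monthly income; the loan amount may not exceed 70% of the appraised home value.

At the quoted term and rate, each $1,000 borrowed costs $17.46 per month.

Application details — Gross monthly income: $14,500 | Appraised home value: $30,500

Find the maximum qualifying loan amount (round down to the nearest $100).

$21,300

Payment cap: 15% × $14,500 = $2,175/month.
At $17.46 per $1,000, that supports 2,175/17.46 × 1,000 ≈ $124,570 → $124,500.
LTV cap: 70% × $30,500 = $21,350 → $21,300.
Binding constraint: loan-to-value.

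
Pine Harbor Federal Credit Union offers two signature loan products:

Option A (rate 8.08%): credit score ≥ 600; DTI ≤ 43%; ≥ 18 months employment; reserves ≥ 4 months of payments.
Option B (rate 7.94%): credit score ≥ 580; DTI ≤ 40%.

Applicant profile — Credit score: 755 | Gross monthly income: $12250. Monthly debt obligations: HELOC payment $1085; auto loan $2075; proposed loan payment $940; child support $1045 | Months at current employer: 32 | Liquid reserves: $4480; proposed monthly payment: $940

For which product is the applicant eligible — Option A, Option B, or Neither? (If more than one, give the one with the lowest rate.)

Total debts = (1,085 + 2,075 + 940 + 1,045) = 5,145; DTI = 5,145/12,250 = 42%.
Reserves = 4,480/940 = 4.8 months.
Option A: score 755 ≥ 600; DTI 42% ≤ 43%; employment 32 ≥ 18 mo; reserves 4.8 ≥ 4 mo → qualifies.
Option B: score 755 ≥ 580; DTI 42% > 40% → does not qualify.

Option A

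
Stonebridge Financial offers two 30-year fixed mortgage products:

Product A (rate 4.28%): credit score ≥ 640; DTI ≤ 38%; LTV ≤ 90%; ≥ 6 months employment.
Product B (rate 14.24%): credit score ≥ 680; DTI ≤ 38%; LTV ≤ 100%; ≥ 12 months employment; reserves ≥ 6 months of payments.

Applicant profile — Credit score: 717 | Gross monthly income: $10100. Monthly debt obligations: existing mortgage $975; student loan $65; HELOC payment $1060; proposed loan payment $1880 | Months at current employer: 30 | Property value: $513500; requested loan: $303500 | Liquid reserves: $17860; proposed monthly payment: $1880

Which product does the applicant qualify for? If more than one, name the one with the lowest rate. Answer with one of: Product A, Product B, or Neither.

Total debts = (975 + 65 + 1,060 + 1,880) = 3,980; DTI = 3,980/10,100 = 39.4%.
LTV = 303,500/513,500 = 59.1%.
Reserves = 17,860/1,880 = 9.5 months.
Product A: score 717 ≥ 640; DTI 39.4% > 38%; LTV 59.1% ≤ 90%; employment 30 ≥ 6 mo → does not qualify.
Product B: score 717 ≥ 680; DTI 39.4% > 38%; LTV 59.1% ≤ 100%; employment 30 ≥ 12 mo; reserves 9.5 ≥ 6 mo → does not qualify.

Neither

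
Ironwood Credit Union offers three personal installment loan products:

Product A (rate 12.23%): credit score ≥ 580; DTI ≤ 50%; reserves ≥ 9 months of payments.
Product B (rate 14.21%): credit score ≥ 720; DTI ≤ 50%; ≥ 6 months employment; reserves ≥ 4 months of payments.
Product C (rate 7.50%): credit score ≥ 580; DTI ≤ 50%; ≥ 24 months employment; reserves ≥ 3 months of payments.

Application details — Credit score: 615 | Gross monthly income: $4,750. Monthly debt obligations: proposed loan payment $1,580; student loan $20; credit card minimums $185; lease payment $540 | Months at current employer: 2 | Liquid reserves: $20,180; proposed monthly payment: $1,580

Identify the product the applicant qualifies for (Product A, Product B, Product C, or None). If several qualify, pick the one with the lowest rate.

Product A

Total debts = (1,580 + 20 + 185 + 540) = 2,325; DTI = 2,325/4,750 = 48.9%.
Reserves = 20,180/1,580 = 12.8 months.
Product A: score 615 ≥ 580; DTI 48.9% ≤ 50%; reserves 12.8 ≥ 9 mo → qualifies.
Product B: score 615 < 720; DTI 48.9% ≤ 50%; employment 2 < 6 mo; reserves 12.8 ≥ 4 mo → does not qualify.
Product C: score 615 ≥ 580; DTI 48.9% ≤ 50%; employment 2 < 24 mo; reserves 12.8 ≥ 3 mo → does not qualify.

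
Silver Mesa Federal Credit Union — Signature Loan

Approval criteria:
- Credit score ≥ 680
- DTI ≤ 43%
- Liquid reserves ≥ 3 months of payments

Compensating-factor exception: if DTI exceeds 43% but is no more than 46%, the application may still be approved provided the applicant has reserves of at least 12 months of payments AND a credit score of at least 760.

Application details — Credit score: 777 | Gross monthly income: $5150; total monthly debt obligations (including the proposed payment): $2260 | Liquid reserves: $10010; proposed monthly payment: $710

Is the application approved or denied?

Credit score 777 ≥ 680 (meets base)
DTI: 2,260 ÷ 5,150 = 43.9%, over the 43% base limit.
Reserves: 10,010 ÷ 710 = 14.1 months (meets 3-month minimum)
DTI 43.9% is within the 43%–46% exception band; checking compensating factors.
Reserves 14.1 ≥ 12 months; credit score 777 ≥ 760.
Both override conditions satisfied; DTI exception granted.

Approved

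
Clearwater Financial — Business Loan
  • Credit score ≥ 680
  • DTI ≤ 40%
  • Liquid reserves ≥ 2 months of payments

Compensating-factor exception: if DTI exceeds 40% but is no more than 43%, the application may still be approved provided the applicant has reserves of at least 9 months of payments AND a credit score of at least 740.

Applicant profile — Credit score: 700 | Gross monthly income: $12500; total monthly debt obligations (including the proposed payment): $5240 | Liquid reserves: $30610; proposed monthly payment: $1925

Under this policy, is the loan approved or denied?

Denied

Credit score 700 ≥ 680 (meets base)
DTI = 5,240/12,500 = 41.9% > 40% — standard DTI limit exceeded.
Reserves = 30,610/1,925 = 15.9 months ≥ 2
DTI 41.9% is within the 40%–43% exception band; checking compensating factors.
Reserves 15.9 ≥ 9 months; credit score 700 < 740.
Override conditions not both satisfied; exception does not apply.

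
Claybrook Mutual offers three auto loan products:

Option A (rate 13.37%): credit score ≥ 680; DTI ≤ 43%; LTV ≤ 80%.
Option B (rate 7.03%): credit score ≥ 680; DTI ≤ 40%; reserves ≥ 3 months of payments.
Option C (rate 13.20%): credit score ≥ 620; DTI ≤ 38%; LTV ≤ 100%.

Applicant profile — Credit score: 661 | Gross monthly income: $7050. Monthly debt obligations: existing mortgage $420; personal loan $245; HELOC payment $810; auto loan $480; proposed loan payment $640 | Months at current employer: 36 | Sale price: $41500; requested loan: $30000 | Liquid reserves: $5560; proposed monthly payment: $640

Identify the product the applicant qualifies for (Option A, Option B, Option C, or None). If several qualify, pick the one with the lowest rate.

Total debts = (420 + 245 + 810 + 480 + 640) = 2,595; DTI = 2,595/7,050 = 36.8%.
LTV = 30,000/41,500 = 72.3%.
Reserves = 5,560/640 = 8.7 months.
Option A: score 661 < 680; DTI 36.8% ≤ 43%; LTV 72.3% ≤ 80% → does not qualify.
Option B: score 661 < 680; DTI 36.8% ≤ 40%; reserves 8.7 ≥ 3 mo → does not qualify.
Option C: score 661 ≥ 620; DTI 36.8% ≤ 38%; LTV 72.3% ≤ 100% → qualifies.

Option C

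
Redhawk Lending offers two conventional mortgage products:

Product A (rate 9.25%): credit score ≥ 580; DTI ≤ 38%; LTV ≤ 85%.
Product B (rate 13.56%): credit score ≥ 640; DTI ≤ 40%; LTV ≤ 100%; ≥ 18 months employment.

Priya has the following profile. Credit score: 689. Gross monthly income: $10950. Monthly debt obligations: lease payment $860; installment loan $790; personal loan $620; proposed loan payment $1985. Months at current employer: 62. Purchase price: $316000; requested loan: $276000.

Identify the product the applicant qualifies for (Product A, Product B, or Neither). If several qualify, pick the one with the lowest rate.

Total debts = (860 + 790 + 620 + 1,985) = 4,255; DTI = 4,255/10,950 = 38.9%.
LTV = 276,000/316,000 = 87.3%.
Product A: score 689 ≥ 580; DTI 38.9% > 38%; LTV 87.3% > 85% → does not qualify.
Product B: score 689 ≥ 640; DTI 38.9% ≤ 40%; LTV 87.3% ≤ 100%; employment 62 ≥ 18 mo → qualifies.

Product B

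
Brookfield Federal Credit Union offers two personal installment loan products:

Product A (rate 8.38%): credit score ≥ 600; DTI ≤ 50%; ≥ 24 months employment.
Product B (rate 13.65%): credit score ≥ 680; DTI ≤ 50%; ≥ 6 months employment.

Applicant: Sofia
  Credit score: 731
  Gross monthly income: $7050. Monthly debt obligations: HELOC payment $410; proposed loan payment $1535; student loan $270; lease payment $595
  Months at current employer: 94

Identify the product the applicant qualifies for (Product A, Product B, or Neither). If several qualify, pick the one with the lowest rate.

Product A

Total debts = (410 + 1,535 + 270 + 595) = 2,810; DTI = 2,810/7,050 = 39.9%.
Product A: score 731 ≥ 600; DTI 39.9% ≤ 50%; employment 94 ≥ 24 mo → qualifies.
Product B: score 731 ≥ 680; DTI 39.9% ≤ 50%; employment 94 ≥ 6 mo → qualifies.
Qualifying: Product A, Product B. Lowest rate is 8.38% → Product A.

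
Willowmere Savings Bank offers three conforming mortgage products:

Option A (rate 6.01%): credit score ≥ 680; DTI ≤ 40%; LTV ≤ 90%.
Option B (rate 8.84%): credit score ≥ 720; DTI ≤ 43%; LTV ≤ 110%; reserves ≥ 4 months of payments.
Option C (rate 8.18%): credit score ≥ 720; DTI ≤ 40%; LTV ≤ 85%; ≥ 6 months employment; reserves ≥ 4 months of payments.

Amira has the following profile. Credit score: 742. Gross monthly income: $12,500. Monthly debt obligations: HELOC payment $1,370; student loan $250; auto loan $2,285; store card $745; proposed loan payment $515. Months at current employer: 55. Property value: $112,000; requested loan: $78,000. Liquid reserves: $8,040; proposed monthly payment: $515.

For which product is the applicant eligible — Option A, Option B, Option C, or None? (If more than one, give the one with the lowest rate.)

Total debts = (1,370 + 250 + 2,285 + 745 + 515) = 5,165; DTI = 5,165/12,500 = 41.3%.
LTV = 78,000/112,000 = 69.6%.
Reserves = 8,040/515 = 15.6 months.
Option A: score 742 ≥ 680; DTI 41.3% > 40%; LTV 69.6% ≤ 90% → does not qualify.
Option B: score 742 ≥ 720; DTI 41.3% ≤ 43%; LTV 69.6% ≤ 110%; reserves 15.6 ≥ 4 mo → qualifies.
Option C: score 742 ≥ 720; DTI 41.3% > 40%; LTV 69.6% ≤ 85%; employment 55 ≥ 6 mo; reserves 15.6 ≥ 4 mo → does not qualify.

Option B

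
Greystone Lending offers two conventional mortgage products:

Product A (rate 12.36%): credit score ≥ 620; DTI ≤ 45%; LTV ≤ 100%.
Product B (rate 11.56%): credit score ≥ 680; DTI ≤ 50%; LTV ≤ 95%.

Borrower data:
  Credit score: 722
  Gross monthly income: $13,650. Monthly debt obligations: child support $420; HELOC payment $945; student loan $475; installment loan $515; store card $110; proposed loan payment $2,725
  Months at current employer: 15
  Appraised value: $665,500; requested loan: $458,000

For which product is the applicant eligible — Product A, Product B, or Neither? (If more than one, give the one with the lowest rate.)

Product B

Total debts = (420 + 945 + 475 + 515 + 110 + 2,725) = 5,190; DTI = 5,190/13,650 = 38%.
LTV = 458,000/665,500 = 68.8%.
Product A: score 722 ≥ 620; DTI 38% ≤ 45%; LTV 68.8% ≤ 100% → qualifies.
Product B: score 722 ≥ 680; DTI 38% ≤ 50%; LTV 68.8% ≤ 95% → qualifies.
Qualifying: Product A, Product B. Lowest rate is 11.56% → Product B.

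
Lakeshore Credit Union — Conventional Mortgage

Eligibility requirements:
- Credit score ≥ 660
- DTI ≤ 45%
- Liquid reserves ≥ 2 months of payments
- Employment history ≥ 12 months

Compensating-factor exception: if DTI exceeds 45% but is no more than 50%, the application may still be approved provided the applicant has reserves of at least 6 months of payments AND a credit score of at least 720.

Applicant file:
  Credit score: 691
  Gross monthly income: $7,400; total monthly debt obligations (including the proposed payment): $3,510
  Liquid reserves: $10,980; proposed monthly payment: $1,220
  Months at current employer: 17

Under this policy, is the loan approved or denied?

Denied

Credit score 691 ≥ 660 (meets base)
DTI = 3,510/7,400 = 47.4% > 45% — standard DTI limit exceeded.
Reserves: 10,980 ÷ 1,220 = 9.0 months (meets 2-month minimum)
Employment 17 ≥ 12 months
47.4% falls in the override range (45%–50%), so the compensating-factor test applies.
Override check — reserves: 9.0 mo (ok); score: 691 (below 720).
Compensating-factor requirement not fully met.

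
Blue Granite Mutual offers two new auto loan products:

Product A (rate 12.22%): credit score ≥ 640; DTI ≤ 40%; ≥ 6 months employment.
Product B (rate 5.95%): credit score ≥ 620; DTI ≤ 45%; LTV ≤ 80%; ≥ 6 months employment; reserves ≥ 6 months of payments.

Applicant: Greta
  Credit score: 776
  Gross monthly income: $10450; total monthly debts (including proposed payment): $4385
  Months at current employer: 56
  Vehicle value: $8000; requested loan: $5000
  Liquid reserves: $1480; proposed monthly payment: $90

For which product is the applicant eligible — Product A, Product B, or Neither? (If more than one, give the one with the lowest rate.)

DTI = 4,385/10,450 = 42%.
LTV = 5,000/8,000 = 62.5%.
Reserves = 1,480/90 = 16.4 months.
Product A: score 776 ≥ 640; DTI 42% > 40%; employment 56 ≥ 6 mo → does not qualify.
Product B: score 776 ≥ 620; DTI 42% ≤ 45%; LTV 62.5% ≤ 80%; employment 56 ≥ 6 mo; reserves 16.4 ≥ 6 mo → qualifies.

Product B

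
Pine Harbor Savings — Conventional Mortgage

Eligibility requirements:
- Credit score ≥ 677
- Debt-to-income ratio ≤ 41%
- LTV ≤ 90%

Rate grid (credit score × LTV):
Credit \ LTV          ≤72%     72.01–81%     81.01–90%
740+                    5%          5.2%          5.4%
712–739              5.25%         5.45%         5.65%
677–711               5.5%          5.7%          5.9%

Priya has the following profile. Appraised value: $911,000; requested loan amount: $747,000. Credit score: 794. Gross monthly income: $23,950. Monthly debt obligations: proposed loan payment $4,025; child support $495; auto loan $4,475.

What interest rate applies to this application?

Credit score 794 ≥ 677; Total monthly debts = (4,025 + 495 + 4,475) = 8,995. DTI: 8,995 ÷ 23,950 = 37.6%, within the 41% cap
Loan-to-value = 747,000/911,000 = 82% — pass (90% max)
Credit 794 → row 740+; LTV 82% → column 81.01–90%. Grid cell → 5.4%.

5.4%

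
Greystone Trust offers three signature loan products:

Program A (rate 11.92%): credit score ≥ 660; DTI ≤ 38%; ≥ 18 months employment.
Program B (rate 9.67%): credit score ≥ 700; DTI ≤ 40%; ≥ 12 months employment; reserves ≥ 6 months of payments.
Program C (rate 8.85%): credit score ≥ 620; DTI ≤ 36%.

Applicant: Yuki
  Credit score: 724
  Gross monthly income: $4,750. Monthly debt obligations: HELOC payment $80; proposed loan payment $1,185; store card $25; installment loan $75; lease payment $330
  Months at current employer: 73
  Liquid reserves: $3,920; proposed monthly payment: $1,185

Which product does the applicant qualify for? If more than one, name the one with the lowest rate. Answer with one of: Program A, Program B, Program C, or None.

Program C

Total debts = (80 + 1,185 + 25 + 75 + 330) = 1,695; DTI = 1,695/4,750 = 35.7%.
Reserves = 3,920/1,185 = 3.3 months.
Program A: score 724 ≥ 660; DTI 35.7% ≤ 38%; employment 73 ≥ 18 mo → qualifies.
Program B: score 724 ≥ 700; DTI 35.7% ≤ 40%; employment 73 ≥ 12 mo; reserves 3.3 < 6 mo → does not qualify.
Program C: score 724 ≥ 620; DTI 35.7% ≤ 36% → qualifies.
Qualifying: Program A, Program C. Lowest rate is 8.85% → Program C.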